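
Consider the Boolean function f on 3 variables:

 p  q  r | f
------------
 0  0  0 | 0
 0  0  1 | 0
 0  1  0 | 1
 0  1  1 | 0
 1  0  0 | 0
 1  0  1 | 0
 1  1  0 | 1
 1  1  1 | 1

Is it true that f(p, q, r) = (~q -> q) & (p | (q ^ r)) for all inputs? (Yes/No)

Yes

Test each input against both f and the formula:
  p=0, q=0, r=0: formula gives 0, f = 0 ✓
  p=0, q=0, r=1: formula gives 0, f = 0 ✓
  p=0, q=1, r=0: formula gives 1, f = 1 ✓
  p=0, q=1, r=1: formula gives 0, f = 0 ✓
  p=1, q=0, r=0: formula gives 0, f = 0 ✓
  …and likewise for the remaining 3 rows.
No disagreement on any input; they are logically equivalent.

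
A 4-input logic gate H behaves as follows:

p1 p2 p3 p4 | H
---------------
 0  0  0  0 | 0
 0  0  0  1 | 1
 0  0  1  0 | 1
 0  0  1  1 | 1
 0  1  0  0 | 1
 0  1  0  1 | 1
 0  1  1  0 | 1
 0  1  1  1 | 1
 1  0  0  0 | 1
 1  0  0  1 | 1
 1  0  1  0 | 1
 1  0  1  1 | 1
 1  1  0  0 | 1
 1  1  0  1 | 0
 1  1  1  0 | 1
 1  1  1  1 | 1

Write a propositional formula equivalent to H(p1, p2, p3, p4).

H(p1, p2, p3, p4) = not ((((not p1 and not p2) and not p3) and not p4) or (((p1 and p2) and not p3) and p4))

There are just 2 zero rows: (0,0,0,0), (1,1,0,1). Their minterms are ¬p1·¬p2·¬p3·¬p4, p1·p2·¬p3·p4; the OR of those covers precisely the 0-outputs, and negating it yields H.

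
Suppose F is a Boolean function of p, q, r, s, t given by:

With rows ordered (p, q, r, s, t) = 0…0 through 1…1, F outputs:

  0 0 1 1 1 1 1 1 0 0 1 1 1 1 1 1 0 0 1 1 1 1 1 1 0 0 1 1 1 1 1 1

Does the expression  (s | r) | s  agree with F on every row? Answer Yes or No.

Evaluate (s | r) | s on each row and compare to F:
  p=0, q=0, r=0, s=0, t=0: formula gives 0, F = 0 ✓
  p=0, q=0, r=0, s=0, t=1: formula gives 0, F = 0 ✓
  p=0, q=0, r=0, s=1, t=0: formula gives 1, F = 1 ✓
  p=0, q=0, r=0, s=1, t=1: formula gives 1, F = 1 ✓
  …and likewise for the remaining 28 rows.
Every row agrees, so the formula is equivalent.

Yes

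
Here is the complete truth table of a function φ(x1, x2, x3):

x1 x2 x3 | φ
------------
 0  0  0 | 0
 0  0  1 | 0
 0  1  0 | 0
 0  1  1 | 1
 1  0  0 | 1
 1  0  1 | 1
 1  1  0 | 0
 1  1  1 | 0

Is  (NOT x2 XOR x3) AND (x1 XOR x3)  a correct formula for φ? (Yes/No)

No

Test each input against both φ and the formula:
  x1=0, x2=0, x3=0: formula gives 0, φ = 0 ✓
  x1=0, x2=0, x3=1: formula gives 0, φ = 0 ✓
  x1=0, x2=1, x3=0: formula gives 0, φ = 0 ✓
  x1=0, x2=1, x3=1: formula gives 1, φ = 1 ✓
  x1=1, x2=0, x3=0: formula gives 1, φ = 1 ✓
  x1=1, x2=0, x3=1: formula gives 0, but φ = 1 ✗
Since they disagree at (1,0,1), the expression is not a correct formula for φ.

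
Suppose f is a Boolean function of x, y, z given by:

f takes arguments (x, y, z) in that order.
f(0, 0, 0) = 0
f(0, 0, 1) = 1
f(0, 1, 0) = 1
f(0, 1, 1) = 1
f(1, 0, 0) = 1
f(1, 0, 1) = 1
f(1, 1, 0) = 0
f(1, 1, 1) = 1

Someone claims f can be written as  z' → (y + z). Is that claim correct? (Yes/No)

No

Test each input against both f and the formula:
  x=0, y=0, z=0: formula gives 0, f = 0 ✓
  x=0, y=0, z=1: formula gives 1, f = 1 ✓
  x=0, y=1, z=0: formula gives 1, f = 1 ✓
  x=0, y=1, z=1: formula gives 1, f = 1 ✓
  x=1, y=0, z=0: formula gives 0, but f = 1 ✗
Since they disagree at (1,0,0), the expression is not a correct formula for f.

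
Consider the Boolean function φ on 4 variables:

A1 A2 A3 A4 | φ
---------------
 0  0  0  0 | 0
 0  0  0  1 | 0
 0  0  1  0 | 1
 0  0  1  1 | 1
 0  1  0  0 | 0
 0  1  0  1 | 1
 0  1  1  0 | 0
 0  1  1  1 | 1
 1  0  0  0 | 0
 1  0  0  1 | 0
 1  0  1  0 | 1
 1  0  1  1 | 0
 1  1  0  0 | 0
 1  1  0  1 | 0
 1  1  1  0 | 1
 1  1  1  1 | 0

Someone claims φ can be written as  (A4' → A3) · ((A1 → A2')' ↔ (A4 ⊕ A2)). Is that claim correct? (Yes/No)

Check the formula against φ row by row:
  A1=0, A2=0, A3=0, A4=0: formula gives 0, φ = 0 ✓
  A1=0, A2=0, A3=0, A4=1: formula gives 0, φ = 0 ✓
  A1=0, A2=0, A3=1, A4=0: formula gives 1, φ = 1 ✓
  A1=0, A2=0, A3=1, A4=1: formula gives 0, but φ = 1 ✗
Since they disagree at (0,0,1,1), the expression is not a correct formula for φ.

No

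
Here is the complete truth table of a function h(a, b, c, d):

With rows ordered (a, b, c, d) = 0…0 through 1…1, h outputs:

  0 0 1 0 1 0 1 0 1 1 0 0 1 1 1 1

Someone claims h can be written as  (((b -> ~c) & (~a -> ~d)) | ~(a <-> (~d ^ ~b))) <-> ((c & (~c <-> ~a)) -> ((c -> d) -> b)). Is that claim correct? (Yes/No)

Test each input against both h and the formula:
  a=0, b=0, c=0, d=0: formula gives 1, but h = 0 ✗
Row (0,0,0,0) is a counterexample, so the formula is not equivalent to h.

No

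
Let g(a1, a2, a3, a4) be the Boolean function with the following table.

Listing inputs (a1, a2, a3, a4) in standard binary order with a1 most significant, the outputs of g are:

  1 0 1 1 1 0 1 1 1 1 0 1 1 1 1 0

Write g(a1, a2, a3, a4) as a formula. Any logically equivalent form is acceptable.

g is 0 on only 4 rows — (0,0,0,1), (0,1,0,1), (1,0,1,0), (1,1,1,1). Writing each as a minterm (¬a1·¬a2·¬a3·a4, ¬a1·a2·¬a3·a4, a1·¬a2·a3·¬a4, a1·a2·a3·a4) and OR-ing them characterizes exactly where g=0, so g is the negation of that disjunction.

g(a1, a2, a3, a4) = ¬((((((¬a1 ∧ ¬a2) ∧ ¬a3) ∧ a4) ∨ (((¬a1 ∧ a2) ∧ ¬a3) ∧ a4)) ∨ (((a1 ∧ ¬a2) ∧ a3) ∧ ¬a4)) ∨ (((a1 ∧ a2) ∧ a3) ∧ a4))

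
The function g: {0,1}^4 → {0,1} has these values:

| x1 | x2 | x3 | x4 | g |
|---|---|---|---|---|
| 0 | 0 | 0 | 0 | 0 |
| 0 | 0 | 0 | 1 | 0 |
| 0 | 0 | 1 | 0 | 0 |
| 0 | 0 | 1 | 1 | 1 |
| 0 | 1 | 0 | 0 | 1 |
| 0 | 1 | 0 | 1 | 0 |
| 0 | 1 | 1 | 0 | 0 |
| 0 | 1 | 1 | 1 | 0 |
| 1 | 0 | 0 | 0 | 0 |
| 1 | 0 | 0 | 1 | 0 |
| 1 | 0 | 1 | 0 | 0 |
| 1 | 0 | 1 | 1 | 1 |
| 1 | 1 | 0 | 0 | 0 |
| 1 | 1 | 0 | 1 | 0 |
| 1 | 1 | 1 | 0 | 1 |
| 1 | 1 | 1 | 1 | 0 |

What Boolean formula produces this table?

g=1 on 4 inputs: (0,0,1,1), (0,1,0,0), (1,0,1,1), (1,1,1,0). Reading each as a conjunction of literals (¬x1·¬x2·x3·x4, ¬x1·x2·¬x3·¬x4, x1·¬x2·x3·x4, x1·x2·x3·¬x4) and taking the OR gives the canonical DNF.

g(x1, x2, x3, x4) = (((((¬x1 ∧ ¬x2) ∧ x3) ∧ x4) ∨ (((¬x1 ∧ x2) ∧ ¬x3) ∧ ¬x4)) ∨ (((x1 ∧ ¬x2) ∧ x3) ∧ x4)) ∨ (((x1 ∧ x2) ∧ x3) ∧ ¬x4)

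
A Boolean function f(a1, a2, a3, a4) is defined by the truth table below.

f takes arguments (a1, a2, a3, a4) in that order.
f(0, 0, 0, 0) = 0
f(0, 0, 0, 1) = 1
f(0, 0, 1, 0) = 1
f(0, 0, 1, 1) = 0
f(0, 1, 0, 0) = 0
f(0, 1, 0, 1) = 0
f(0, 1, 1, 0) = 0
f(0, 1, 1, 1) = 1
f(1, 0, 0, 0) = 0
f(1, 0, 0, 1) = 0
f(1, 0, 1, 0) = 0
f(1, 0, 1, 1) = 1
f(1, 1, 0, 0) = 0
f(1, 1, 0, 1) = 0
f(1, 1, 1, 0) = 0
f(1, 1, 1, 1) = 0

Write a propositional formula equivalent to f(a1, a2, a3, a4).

f(a1, a2, a3, a4) = (((((~a1 & ~a2) & ~a3) & a4) | (((~a1 & ~a2) & a3) & ~a4)) | (((~a1 & a2) & a3) & a4)) | (((a1 & ~a2) & a3) & a4)

f=1 on 4 inputs: (0,0,0,1), (0,0,1,0), (0,1,1,1), (1,0,1,1). Reading each as a conjunction of literals (¬a1·¬a2·¬a3·a4, ¬a1·¬a2·a3·¬a4, ¬a1·a2·a3·a4, a1·¬a2·a3·a4) and taking the OR gives the canonical DNF.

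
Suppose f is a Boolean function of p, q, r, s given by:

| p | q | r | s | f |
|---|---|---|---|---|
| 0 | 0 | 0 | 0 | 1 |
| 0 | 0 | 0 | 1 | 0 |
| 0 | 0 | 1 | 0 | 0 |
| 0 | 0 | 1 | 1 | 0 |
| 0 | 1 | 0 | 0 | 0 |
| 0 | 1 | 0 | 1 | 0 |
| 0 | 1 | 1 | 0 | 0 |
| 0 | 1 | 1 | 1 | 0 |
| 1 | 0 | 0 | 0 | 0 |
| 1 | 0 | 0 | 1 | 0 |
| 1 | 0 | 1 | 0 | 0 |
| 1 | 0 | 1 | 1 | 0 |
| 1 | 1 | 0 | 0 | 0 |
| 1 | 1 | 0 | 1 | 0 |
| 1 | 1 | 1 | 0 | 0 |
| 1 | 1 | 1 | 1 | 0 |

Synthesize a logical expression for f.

f(p, q, r, s) = ~(((p | q) | r) | s)

The output is 1 only when every input is 0 — NOR of all inputs.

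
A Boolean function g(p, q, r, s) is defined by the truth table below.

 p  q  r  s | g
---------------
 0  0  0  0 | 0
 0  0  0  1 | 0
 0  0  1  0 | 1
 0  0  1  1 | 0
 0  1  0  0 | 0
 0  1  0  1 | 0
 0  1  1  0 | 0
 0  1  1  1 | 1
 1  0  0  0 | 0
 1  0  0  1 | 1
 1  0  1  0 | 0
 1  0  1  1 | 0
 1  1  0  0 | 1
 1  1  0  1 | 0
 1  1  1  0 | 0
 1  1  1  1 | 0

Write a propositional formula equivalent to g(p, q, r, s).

Collect the rows where g=1 — (0,0,1,0), (0,1,1,1), (1,0,0,1), (1,1,0,0) — and write one minterm per row: ¬p·¬q·r·¬s, ¬p·q·r·s, p·¬q·¬r·s, p·q·¬r·¬s. Their union (logical OR) reproduces the table exactly.

g(p, q, r, s) = (((((p' · q') · r) · s') + (((p' · q) · r) · s)) + (((p · q') · r') · s)) + (((p · q) · r') · s')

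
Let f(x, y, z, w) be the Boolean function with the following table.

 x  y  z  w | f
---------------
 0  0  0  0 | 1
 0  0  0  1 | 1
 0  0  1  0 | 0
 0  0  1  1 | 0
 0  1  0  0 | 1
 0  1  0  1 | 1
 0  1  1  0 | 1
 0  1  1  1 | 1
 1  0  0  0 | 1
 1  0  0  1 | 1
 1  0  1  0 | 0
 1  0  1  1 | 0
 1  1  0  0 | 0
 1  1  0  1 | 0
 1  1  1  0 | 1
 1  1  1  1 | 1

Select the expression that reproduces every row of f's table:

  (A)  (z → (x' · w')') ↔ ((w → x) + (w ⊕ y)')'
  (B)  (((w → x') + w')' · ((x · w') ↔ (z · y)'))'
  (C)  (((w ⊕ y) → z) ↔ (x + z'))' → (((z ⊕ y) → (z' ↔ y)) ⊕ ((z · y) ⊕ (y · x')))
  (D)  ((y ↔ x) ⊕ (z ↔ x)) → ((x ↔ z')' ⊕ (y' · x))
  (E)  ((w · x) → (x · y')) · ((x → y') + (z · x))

D

(A) fails at (0,0,0,0): the formula yields 0, f is 1.
(B) fails at (0,0,1,0): the formula yields 1, f is 0.
(C) fails at (0,0,1,0): the formula yields 1, f is 0.
(E) fails at (0,0,1,0): the formula yields 1, f is 0.
Only (D) survives; checking it on all 16 rows confirms it matches f.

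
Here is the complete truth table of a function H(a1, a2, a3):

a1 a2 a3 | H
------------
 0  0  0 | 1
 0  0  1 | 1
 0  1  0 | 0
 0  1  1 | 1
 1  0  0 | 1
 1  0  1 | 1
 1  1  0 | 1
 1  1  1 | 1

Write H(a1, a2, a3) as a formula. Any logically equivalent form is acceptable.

H(a1, a2, a3) = ~((~a1 & a2) & ~a3)

H is 0 on exactly one input, (0,1,0), whose minterm is ¬a1·a2·¬a3. So H is the negation of that single conjunction.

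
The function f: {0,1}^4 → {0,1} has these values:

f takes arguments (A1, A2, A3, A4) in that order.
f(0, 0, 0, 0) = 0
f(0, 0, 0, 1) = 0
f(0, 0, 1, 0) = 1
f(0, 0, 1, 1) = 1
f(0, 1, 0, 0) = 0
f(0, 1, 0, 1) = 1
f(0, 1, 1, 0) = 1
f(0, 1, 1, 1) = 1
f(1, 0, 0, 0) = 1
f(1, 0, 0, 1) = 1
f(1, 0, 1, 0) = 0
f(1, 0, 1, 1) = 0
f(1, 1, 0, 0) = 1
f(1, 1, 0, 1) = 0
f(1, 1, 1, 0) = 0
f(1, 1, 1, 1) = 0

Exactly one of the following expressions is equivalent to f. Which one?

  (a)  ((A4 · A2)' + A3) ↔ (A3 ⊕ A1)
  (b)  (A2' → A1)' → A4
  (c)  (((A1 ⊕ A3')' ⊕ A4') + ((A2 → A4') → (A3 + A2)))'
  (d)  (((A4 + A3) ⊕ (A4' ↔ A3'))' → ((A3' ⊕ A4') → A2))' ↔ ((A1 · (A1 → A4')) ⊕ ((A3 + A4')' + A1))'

a

(b): at (0,0,0,1) it gives 1, but f = 0 — eliminated.
(c): at (0,0,0,1) it gives 1, but f = 0 — eliminated.
(d): at (0,0,0,1) it gives 1, but f = 0 — eliminated.
That leaves (a). Evaluating it on every row reproduces the table of f exactly.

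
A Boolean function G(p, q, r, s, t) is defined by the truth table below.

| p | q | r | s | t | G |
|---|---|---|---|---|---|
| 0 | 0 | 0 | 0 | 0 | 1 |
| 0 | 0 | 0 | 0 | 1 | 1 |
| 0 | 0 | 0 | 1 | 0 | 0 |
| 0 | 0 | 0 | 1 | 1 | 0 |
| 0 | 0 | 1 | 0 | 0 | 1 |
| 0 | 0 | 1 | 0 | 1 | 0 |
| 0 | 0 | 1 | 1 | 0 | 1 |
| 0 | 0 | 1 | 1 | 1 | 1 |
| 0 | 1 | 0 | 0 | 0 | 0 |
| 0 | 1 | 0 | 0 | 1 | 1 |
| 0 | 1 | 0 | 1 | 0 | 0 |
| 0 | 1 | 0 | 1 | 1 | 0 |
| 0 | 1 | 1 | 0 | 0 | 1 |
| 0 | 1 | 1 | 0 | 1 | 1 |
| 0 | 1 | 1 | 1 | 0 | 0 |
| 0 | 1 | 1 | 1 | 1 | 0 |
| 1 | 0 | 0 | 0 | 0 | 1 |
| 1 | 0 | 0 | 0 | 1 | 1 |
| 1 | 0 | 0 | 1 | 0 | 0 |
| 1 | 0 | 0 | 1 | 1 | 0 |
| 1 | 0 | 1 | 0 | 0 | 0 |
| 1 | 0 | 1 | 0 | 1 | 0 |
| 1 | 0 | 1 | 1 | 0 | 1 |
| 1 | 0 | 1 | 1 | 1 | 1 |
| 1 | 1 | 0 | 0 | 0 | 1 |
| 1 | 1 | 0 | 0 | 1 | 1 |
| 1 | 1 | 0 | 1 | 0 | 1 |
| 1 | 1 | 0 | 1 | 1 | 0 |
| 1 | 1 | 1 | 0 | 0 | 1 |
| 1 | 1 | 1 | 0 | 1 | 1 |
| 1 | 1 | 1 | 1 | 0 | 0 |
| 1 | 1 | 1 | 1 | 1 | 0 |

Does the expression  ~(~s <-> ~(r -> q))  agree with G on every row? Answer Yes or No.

No

Test each input against both G and the formula:
  p=0, q=0, r=0, s=0, t=0: formula gives 1, G = 1 ✓
  p=0, q=0, r=0, s=0, t=1: formula gives 1, G = 1 ✓
  p=0, q=0, r=0, s=1, t=0: formula gives 0, G = 0 ✓
  p=0, q=0, r=0, s=1, t=1: formula gives 0, G = 0 ✓
  p=0, q=0, r=1, s=0, t=0: formula gives 0, but G = 1 ✗
Row (0,0,1,0,0) is a counterexample, so the formula is not equivalent to G.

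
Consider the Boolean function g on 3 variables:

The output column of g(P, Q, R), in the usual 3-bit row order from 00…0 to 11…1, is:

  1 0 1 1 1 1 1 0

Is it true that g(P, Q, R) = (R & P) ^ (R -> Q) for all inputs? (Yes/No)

Evaluate (R & P) ^ (R -> Q) on each row and compare to g:
  P=0, Q=0, R=0: formula gives 1, g = 1 ✓
  P=0, Q=0, R=1: formula gives 0, g = 0 ✓
  P=0, Q=1, R=0: formula gives 1, g = 1 ✓
  P=0, Q=1, R=1: formula gives 1, g = 1 ✓
  P=1, Q=0, R=0: formula gives 1, g = 1 ✓
  …and likewise for the remaining 3 rows.
Every row agrees, so the formula is equivalent.

Yes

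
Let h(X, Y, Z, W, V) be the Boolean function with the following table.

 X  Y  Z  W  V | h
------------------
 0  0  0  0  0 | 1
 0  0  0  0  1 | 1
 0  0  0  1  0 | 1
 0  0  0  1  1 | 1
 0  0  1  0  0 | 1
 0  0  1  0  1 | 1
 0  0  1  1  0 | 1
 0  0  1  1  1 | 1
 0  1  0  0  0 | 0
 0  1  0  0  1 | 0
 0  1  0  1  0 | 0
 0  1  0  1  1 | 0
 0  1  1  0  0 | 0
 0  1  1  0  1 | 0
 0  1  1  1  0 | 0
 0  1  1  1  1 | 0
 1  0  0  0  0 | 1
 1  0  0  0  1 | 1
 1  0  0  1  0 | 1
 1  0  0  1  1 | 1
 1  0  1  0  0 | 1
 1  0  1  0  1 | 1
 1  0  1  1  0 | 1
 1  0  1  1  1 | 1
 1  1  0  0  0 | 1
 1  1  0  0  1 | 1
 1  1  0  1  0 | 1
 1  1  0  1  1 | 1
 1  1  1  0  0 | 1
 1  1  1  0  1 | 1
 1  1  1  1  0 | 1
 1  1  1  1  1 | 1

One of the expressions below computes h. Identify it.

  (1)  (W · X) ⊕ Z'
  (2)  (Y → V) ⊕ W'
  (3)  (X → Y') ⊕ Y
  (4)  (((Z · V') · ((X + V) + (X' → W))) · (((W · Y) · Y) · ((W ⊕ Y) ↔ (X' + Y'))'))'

3

(1) fails at (0,0,1,0,0): the formula yields 0, h is 1.
(2) fails at (0,0,0,0,0): the formula yields 0, h is 1.
(4) fails at (0,1,0,0,0): the formula yields 1, h is 0.
Only (3) survives; checking it on all 32 rows confirms it matches h.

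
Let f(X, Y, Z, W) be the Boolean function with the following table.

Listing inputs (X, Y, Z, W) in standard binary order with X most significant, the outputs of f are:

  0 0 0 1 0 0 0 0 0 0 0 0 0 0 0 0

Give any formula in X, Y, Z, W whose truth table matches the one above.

Only row (0,0,1,1) gives 1. That row's minterm ¬X·¬Y·Z·W is f directly.

f(X, Y, Z, W) = ((¬X ∧ ¬Y) ∧ Z) ∧ W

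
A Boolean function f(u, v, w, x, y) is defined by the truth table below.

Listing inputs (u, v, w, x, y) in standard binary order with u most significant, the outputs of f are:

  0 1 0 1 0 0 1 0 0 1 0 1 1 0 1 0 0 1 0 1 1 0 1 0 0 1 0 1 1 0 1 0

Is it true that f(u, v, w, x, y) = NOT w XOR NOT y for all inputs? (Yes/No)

Evaluate NOT w XOR NOT y on each row and compare to f:
  u=0, v=0, w=0, x=0, y=0: formula gives 0, f = 0 ✓
  u=0, v=0, w=0, x=0, y=1: formula gives 1, f = 1 ✓
  u=0, v=0, w=0, x=1, y=0: formula gives 0, f = 0 ✓
  u=0, v=0, w=0, x=1, y=1: formula gives 1, f = 1 ✓
  u=0, v=0, w=1, x=0, y=0: formula gives 1, but f = 0 ✗
Row (0,0,1,0,0) is a counterexample, so the formula is not equivalent to f.

No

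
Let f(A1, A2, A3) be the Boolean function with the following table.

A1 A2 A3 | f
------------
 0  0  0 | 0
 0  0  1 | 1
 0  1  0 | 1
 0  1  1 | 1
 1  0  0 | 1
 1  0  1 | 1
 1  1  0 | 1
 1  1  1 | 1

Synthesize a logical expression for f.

The output is 1 whenever at least one input is 1 — the OR of all inputs.

f(A1, A2, A3) = (A1 | A2) | A3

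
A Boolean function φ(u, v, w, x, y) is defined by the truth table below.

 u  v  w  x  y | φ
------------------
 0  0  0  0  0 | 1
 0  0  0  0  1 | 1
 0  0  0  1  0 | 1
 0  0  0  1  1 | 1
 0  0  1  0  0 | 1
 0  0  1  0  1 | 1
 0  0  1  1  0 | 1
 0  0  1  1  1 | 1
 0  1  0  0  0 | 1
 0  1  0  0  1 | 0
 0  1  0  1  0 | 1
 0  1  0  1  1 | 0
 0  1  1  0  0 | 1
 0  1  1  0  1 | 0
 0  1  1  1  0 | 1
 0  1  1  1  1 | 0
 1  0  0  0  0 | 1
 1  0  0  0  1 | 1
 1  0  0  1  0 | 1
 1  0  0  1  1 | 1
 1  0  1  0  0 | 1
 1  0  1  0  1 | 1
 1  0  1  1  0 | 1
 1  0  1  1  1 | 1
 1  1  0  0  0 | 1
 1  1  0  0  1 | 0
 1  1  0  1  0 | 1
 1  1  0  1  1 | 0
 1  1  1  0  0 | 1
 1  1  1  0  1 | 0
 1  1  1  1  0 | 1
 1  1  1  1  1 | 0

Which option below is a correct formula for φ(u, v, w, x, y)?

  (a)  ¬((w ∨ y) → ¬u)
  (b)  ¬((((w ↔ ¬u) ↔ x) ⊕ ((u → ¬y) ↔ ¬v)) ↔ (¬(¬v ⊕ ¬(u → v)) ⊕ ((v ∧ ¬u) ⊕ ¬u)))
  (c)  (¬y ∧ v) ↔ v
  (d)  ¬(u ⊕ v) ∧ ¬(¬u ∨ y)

c

(a) fails at (0,0,0,0,0): the formula yields 0, φ is 1.
(b) fails at (0,0,0,1,0): the formula yields 0, φ is 1.
(d) fails at (0,0,0,0,0): the formula yields 0, φ is 1.
(c) is the remaining candidate, and it agrees with φ on all 32 inputs.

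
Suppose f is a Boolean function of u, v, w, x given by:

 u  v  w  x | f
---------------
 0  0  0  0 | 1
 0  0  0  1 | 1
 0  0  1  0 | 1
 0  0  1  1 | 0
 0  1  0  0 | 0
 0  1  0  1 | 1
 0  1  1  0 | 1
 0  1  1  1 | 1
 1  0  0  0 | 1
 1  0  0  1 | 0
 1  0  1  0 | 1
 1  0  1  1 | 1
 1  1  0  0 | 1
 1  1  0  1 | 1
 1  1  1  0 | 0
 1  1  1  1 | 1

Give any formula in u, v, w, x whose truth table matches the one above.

f(u, v, w, x) = ~((((((~u & ~v) & w) & x) | (((~u & v) & ~w) & ~x)) | (((u & ~v) & ~w) & x)) | (((u & v) & w) & ~x))

There are just 4 zero rows: (0,0,1,1), (0,1,0,0), (1,0,0,1), (1,1,1,0). Their minterms are ¬u·¬v·w·x, ¬u·v·¬w·¬x, u·¬v·¬w·x, u·v·w·¬x; the OR of those covers precisely the 0-outputs, and negating it yields f.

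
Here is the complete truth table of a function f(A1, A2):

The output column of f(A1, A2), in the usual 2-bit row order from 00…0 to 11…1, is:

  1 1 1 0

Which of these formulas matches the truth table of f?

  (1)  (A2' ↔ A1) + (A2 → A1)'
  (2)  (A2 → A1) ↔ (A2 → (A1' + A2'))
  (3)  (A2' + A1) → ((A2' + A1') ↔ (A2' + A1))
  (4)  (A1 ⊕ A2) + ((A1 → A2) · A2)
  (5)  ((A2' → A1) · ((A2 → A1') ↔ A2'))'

(1): at (0,0) it gives 0, but f = 1 — eliminated.
(2): at (0,1) it gives 0, but f = 1 — eliminated.
(4): at (0,0) it gives 0, but f = 1 — eliminated.
(5): at (1,0) it gives 0, but f = 1 — eliminated.
(3) is the remaining candidate, and it agrees with f on all 4 inputs.

3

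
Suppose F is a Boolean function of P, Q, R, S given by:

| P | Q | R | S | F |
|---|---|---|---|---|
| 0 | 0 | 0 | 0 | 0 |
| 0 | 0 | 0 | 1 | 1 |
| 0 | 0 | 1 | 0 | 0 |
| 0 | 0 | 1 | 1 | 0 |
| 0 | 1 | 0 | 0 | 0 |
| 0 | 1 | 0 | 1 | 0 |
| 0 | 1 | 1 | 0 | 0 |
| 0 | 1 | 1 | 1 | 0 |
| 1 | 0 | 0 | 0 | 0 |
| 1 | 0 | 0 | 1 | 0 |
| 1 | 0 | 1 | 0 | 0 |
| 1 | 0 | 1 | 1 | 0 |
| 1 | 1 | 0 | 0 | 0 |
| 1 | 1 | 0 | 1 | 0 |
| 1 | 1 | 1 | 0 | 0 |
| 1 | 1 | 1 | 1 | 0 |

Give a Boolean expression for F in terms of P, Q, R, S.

F(P, Q, R, S) = ((~P & ~Q) & ~R) & S

Only row (0,0,0,1) gives 1. That row's minterm ¬P·¬Q·¬R·S is F directly.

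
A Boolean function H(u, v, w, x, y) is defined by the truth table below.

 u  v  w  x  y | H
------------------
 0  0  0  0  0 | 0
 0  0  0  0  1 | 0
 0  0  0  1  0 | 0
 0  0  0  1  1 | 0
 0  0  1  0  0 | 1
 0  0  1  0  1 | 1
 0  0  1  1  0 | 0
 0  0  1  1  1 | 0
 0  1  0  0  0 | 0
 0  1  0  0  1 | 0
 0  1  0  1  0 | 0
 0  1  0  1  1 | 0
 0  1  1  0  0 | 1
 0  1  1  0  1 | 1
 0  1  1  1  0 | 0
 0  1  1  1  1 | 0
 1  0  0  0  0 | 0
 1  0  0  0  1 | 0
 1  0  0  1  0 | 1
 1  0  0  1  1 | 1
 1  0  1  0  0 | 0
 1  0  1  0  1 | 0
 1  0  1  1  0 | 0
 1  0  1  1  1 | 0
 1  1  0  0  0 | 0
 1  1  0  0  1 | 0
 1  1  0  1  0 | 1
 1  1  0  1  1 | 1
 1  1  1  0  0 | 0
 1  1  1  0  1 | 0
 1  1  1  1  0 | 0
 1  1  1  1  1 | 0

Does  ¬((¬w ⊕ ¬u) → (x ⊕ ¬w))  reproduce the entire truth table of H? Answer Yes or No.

Yes

Evaluate ¬((¬w ⊕ ¬u) → (x ⊕ ¬w)) on each row and compare to H:
  u=0, v=0, w=0, x=0, y=0: formula gives 0, H = 0 ✓
  u=0, v=0, w=0, x=0, y=1: formula gives 0, H = 0 ✓
  u=0, v=0, w=0, x=1, y=0: formula gives 0, H = 0 ✓
  u=0, v=0, w=0, x=1, y=1: formula gives 0, H = 0 ✓
  …and likewise for the remaining 28 rows.
No disagreement on any input; they are logically equivalent.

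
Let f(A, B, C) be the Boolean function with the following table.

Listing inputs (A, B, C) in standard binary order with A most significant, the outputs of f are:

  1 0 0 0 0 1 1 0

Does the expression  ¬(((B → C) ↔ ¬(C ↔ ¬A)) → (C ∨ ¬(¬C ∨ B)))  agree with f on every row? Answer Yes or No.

No

Test each input against both f and the formula:
  A=0, B=0, C=0: formula gives 1, f = 1 ✓
  A=0, B=0, C=1: formula gives 0, f = 0 ✓
  A=0, B=1, C=0: formula gives 0, f = 0 ✓
  A=0, B=1, C=1: formula gives 0, f = 0 ✓
  A=1, B=0, C=0: formula gives 0, f = 0 ✓
  A=1, B=0, C=1: formula gives 0, but f = 1 ✗
Row (1,0,1) is a counterexample, so the formula is not equivalent to f.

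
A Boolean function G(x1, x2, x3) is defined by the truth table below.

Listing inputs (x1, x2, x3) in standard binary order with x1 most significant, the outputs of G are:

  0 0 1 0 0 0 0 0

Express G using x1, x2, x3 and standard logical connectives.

Only row (0,1,0) gives 1. That row's minterm ¬x1·x2·¬x3 is G directly.

G(x1, x2, x3) = (x1' · x2) · x3'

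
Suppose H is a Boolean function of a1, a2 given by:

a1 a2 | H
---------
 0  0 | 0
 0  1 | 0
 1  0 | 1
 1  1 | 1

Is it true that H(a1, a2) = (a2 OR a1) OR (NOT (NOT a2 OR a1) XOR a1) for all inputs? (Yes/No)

Check the formula against H row by row:
  a1=0, a2=0: formula gives 0, H = 0 ✓
  a1=0, a2=1: formula gives 1, but H = 0 ✗
Since they disagree at (0,1), the expression is not a correct formula for H.

No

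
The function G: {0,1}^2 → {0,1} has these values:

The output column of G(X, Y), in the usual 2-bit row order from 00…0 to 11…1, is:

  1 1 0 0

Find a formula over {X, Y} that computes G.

G(X, Y) = (~X & ~Y) | (~X & Y)

Collect the rows where G=1 — (0,0), (0,1) — and write one minterm per row: ¬X·¬Y, ¬X·Y. Their union (logical OR) reproduces the table exactly.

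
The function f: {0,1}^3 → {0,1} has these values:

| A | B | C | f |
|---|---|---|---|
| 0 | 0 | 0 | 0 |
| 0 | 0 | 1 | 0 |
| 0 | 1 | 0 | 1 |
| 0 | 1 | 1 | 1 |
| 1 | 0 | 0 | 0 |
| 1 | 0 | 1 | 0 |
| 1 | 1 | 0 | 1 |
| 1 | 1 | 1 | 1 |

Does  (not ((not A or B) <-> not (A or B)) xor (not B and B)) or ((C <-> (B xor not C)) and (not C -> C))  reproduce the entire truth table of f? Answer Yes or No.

Yes

Check the formula against f row by row:
  A=0, B=0, C=0: formula gives 0, f = 0 ✓
  A=0, B=0, C=1: formula gives 0, f = 0 ✓
  A=0, B=1, C=0: formula gives 1, f = 1 ✓
  A=0, B=1, C=1: formula gives 1, f = 1 ✓
  A=1, B=0, C=0: formula gives 0, f = 0 ✓
  … (the remaining 3 rows also agree.)
Every row agrees, so the formula is equivalent.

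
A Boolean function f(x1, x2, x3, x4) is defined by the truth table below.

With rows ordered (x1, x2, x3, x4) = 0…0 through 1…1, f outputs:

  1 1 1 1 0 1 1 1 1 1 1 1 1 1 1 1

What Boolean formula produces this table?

f(x1, x2, x3, x4) = ~(((~x1 & x2) & ~x3) & ~x4)

f is 0 on exactly one input, (0,1,0,0), whose minterm is ¬x1·x2·¬x3·¬x4. So f is the negation of that single conjunction.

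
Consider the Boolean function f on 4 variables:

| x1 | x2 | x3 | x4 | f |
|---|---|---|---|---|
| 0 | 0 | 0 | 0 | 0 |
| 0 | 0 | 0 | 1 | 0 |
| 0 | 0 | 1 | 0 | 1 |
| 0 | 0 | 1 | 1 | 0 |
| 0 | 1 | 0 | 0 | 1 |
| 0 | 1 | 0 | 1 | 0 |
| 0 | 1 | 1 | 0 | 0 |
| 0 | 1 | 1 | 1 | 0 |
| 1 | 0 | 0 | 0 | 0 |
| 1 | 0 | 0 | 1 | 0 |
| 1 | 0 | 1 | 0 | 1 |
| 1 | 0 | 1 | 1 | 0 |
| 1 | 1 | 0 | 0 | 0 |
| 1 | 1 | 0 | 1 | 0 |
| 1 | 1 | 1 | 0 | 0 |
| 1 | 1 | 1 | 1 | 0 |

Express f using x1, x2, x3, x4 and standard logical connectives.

f(x1, x2, x3, x4) = ((((~x1 & ~x2) & x3) & ~x4) | (((~x1 & x2) & ~x3) & ~x4)) | (((x1 & ~x2) & x3) & ~x4)

Collect the rows where f=1 — (0,0,1,0), (0,1,0,0), (1,0,1,0) — and write one minterm per row: ¬x1·¬x2·x3·¬x4, ¬x1·x2·¬x3·¬x4, x1·¬x2·x3·¬x4. Their union (logical OR) reproduces the table exactly.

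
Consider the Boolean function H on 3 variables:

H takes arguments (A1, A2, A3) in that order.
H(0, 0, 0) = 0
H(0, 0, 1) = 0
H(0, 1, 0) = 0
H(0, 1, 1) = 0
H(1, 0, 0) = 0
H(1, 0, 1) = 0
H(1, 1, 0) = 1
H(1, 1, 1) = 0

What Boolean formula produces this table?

H is 1 on exactly one input, (1,1,0), whose minterm is A1·A2·¬A3. So H is just that conjunction.

H(A1, A2, A3) = (A1 ∧ A2) ∧ ¬A3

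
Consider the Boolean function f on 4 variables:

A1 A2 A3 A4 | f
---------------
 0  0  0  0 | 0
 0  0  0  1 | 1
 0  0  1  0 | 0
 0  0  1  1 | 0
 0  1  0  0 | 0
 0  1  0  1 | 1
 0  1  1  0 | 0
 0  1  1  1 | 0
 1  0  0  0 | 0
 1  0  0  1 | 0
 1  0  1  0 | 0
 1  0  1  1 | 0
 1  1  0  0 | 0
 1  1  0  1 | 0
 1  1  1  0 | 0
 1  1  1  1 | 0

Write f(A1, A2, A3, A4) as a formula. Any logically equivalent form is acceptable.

The 1-rows are (0,0,0,1), (0,1,0,1). Each contributes one minterm — ¬A1·¬A2·¬A3·A4; ¬A1·A2·¬A3·A4 — and their disjunction is a sum-of-products form of f.

f(A1, A2, A3, A4) = (((A1' · A2') · A3') · A4) + (((A1' · A2) · A3') · A4)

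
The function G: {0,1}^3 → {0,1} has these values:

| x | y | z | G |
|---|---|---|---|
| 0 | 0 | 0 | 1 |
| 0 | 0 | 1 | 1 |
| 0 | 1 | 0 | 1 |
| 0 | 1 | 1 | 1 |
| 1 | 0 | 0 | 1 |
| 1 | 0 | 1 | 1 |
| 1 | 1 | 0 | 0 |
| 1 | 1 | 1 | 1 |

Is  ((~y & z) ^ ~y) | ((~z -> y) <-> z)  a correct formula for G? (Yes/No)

Test each input against both G and the formula:
  x=0, y=0, z=0: formula gives 1, G = 1 ✓
  x=0, y=0, z=1: formula gives 1, G = 1 ✓
  x=0, y=1, z=0: formula gives 0, but G = 1 ✗
Since they disagree at (0,1,0), the expression is not a correct formula for G.

No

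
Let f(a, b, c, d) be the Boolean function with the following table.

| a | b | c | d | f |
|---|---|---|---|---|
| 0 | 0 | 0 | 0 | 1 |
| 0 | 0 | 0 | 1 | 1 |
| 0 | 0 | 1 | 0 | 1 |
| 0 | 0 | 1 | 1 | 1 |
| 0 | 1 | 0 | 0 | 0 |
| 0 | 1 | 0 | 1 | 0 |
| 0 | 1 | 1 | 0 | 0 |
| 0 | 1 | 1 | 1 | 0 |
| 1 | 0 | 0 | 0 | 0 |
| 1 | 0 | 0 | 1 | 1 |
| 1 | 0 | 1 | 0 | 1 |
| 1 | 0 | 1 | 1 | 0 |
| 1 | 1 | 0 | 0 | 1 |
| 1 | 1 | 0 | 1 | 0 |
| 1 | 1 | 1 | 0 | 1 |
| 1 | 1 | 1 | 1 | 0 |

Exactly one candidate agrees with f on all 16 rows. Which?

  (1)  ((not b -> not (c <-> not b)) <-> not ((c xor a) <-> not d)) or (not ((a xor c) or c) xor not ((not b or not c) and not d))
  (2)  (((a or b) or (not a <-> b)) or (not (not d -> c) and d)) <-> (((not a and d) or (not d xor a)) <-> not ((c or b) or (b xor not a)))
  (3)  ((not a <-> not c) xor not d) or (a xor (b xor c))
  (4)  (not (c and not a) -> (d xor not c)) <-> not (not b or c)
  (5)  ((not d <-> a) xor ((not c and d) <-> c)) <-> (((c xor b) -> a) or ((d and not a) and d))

2

(1) fails at (0,0,0,1): the formula yields 0, f is 1.
(3) fails at (0,0,0,0): the formula yields 0, f is 1.
(4) fails at (0,0,0,0): the formula yields 0, f is 1.
(5) fails at (0,1,0,1): the formula yields 1, f is 0.
That leaves (2). Evaluating it on every row reproduces the table of f exactly.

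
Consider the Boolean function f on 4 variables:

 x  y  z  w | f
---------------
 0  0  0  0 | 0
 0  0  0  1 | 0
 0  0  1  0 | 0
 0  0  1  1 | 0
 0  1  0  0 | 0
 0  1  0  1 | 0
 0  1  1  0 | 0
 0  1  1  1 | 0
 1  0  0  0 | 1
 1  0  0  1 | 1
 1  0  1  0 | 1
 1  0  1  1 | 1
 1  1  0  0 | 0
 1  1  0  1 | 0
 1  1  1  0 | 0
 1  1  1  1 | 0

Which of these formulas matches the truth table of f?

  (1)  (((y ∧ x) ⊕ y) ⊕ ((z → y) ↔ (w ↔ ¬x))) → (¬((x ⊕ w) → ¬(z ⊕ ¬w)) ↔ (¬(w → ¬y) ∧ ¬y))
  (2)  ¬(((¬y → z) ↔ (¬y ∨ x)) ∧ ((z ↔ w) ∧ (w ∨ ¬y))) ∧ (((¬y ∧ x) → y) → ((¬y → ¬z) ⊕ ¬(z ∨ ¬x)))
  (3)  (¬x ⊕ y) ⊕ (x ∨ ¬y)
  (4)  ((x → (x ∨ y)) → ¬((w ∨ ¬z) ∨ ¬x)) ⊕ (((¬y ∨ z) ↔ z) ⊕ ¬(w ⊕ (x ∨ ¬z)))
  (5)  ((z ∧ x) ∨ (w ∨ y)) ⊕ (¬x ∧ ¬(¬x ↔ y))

(1) disagrees with f on (0,0,0,0) (formula → 1, table → 0); rule it out.
(2) disagrees with f on (0,0,0,0) (formula → 1, table → 0); rule it out.
(4) disagrees with f on (0,0,0,1) (formula → 1, table → 0); rule it out.
(5) disagrees with f on (0,0,0,0) (formula → 1, table → 0); rule it out.
That leaves (3). Evaluating it on every row reproduces the table of f exactly.

3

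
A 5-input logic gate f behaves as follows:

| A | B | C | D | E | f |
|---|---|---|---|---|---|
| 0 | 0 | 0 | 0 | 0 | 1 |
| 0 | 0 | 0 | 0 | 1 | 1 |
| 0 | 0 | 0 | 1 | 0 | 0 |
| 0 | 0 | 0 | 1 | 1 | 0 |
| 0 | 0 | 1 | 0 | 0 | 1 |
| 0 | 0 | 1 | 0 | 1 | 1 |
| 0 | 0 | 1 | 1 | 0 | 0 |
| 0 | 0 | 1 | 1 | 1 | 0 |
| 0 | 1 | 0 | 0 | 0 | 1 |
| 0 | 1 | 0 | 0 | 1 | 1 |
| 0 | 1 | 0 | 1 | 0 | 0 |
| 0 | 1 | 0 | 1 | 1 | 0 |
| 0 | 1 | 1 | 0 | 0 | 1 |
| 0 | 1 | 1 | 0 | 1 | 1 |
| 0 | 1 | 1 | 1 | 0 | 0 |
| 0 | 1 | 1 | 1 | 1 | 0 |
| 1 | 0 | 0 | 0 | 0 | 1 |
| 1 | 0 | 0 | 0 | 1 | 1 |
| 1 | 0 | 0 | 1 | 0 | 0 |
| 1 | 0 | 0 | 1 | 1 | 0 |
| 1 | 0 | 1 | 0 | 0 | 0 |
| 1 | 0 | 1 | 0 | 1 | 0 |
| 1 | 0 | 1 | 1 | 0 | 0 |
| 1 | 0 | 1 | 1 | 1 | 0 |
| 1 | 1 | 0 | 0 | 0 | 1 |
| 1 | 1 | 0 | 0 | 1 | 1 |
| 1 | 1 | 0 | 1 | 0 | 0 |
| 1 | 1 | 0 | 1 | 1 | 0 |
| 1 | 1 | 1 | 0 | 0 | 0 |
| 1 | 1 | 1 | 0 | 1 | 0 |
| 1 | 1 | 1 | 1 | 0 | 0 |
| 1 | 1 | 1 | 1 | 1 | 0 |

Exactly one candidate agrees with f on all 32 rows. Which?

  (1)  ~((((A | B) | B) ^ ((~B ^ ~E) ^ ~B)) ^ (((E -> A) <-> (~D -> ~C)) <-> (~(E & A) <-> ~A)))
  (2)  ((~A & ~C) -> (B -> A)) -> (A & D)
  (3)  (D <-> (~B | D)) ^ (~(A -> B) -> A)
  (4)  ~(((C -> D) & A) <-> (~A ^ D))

(1): at (0,0,0,1,0) it gives 1, but f = 0 — eliminated.
(2): at (0,0,0,0,0) it gives 0, but f = 1 — eliminated.
(3): at (0,1,0,0,0) it gives 0, but f = 1 — eliminated.
Only (4) survives; checking it on all 32 rows confirms it matches f.

4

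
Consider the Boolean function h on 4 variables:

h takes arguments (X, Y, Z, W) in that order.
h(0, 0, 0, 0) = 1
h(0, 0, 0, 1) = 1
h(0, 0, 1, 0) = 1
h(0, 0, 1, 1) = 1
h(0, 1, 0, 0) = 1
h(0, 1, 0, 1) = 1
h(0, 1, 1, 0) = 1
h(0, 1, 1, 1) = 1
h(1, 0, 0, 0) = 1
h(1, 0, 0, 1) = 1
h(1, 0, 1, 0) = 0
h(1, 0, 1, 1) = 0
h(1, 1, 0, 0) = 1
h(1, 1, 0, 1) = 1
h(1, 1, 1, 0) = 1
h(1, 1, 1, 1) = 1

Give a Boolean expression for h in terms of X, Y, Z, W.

h(X, Y, Z, W) = ¬((((X ∧ ¬Y) ∧ Z) ∧ ¬W) ∨ (((X ∧ ¬Y) ∧ Z) ∧ W))

The 0-rows are (1,0,1,0), (1,0,1,1). Take each as a conjunction (X·¬Y·Z·¬W, X·¬Y·Z·W), form their disjunction, and complement — that gives a formula that is 1 everywhere h is.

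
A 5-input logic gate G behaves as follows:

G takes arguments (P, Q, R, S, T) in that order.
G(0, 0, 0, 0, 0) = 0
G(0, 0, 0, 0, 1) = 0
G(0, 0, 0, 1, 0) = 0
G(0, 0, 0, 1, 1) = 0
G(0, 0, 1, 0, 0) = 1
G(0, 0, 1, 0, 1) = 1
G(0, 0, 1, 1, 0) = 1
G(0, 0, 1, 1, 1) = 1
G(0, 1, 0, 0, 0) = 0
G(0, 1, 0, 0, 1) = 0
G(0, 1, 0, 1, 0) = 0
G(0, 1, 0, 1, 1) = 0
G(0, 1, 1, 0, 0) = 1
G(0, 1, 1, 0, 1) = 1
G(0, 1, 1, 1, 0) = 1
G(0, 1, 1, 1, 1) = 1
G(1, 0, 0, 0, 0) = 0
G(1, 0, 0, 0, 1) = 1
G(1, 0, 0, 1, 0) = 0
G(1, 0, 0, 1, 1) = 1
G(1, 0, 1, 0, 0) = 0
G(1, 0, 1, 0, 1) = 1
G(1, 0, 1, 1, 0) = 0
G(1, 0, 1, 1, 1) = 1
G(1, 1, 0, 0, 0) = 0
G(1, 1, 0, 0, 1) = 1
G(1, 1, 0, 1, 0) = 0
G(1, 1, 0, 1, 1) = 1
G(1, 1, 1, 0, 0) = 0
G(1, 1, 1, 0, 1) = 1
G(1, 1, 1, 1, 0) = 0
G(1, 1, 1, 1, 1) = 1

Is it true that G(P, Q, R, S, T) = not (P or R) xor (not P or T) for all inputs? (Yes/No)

Yes

Test each input against both G and the formula:
  P=0, Q=0, R=0, S=0, T=0: formula gives 0, G = 0 ✓
  P=0, Q=0, R=0, S=0, T=1: formula gives 0, G = 0 ✓
  P=0, Q=0, R=0, S=1, T=0: formula gives 0, G = 0 ✓
  P=0, Q=0, R=0, S=1, T=1: formula gives 0, G = 0 ✓
  … (the remaining 28 rows also agree.)
All 32 rows match — the expression computes G exactly.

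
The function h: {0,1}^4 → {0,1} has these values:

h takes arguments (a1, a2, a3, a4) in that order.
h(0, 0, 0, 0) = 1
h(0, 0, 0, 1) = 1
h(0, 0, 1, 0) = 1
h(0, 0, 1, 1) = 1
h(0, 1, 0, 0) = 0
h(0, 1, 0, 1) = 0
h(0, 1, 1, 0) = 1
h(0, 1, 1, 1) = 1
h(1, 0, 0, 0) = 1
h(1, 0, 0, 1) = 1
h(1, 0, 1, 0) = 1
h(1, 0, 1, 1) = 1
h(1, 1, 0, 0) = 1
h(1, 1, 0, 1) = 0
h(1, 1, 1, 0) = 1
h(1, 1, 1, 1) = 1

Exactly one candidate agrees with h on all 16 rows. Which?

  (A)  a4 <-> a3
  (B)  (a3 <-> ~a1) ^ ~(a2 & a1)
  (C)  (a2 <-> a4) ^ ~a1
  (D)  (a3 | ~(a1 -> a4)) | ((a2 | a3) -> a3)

D

(A) disagrees with h on (0,0,0,1) (formula → 0, table → 1); rule it out.
(B) disagrees with h on (0,0,1,0) (formula → 0, table → 1); rule it out.
(C) disagrees with h on (0,0,0,0) (formula → 0, table → 1); rule it out.
Only (D) survives; checking it on all 16 rows confirms it matches h.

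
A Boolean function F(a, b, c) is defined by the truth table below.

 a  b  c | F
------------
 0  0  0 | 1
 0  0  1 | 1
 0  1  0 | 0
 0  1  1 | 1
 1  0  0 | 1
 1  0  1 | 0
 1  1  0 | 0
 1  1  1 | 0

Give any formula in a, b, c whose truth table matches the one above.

F=1 on 4 inputs: (0,0,0), (0,0,1), (0,1,1), (1,0,0). Reading each as a conjunction of literals (¬a·¬b·¬c, ¬a·¬b·c, ¬a·b·c, a·¬b·¬c) and taking the OR gives the canonical DNF.

F(a, b, c) = ((((~a & ~b) & ~c) | ((~a & ~b) & c)) | ((~a & b) & c)) | ((a & ~b) & ~c)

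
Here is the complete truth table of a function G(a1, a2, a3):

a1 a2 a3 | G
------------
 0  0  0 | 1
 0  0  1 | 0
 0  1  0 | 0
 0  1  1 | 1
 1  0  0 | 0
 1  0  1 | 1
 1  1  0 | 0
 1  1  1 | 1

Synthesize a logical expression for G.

Collect the rows where G=1 — (0,0,0), (0,1,1), (1,0,1), (1,1,1) — and write one minterm per row: ¬a1·¬a2·¬a3, ¬a1·a2·a3, a1·¬a2·a3, a1·a2·a3. Their union (logical OR) reproduces the table exactly.

G(a1, a2, a3) = ((((NOT a1 AND NOT a2) AND NOT a3) OR ((NOT a1 AND a2) AND a3)) OR ((a1 AND NOT a2) AND a3)) OR ((a1 AND a2) AND a3)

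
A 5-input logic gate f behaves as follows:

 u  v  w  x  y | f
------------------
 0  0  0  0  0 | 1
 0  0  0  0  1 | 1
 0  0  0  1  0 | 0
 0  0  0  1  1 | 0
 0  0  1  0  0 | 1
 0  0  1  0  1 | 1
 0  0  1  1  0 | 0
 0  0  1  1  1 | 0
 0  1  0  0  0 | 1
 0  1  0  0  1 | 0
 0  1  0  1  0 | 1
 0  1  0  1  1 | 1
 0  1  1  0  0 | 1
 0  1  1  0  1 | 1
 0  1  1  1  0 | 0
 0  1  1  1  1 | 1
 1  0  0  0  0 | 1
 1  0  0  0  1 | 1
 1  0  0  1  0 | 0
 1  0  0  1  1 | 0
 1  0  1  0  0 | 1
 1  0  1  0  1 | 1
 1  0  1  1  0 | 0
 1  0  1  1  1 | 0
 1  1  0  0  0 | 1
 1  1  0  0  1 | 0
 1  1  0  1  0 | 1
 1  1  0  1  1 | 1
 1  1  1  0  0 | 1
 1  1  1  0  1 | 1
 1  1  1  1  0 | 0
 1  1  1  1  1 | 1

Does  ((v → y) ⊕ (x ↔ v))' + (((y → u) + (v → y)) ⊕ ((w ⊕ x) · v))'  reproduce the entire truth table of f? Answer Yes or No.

Test each input against both f and the formula:
  u=0, v=0, w=0, x=0, y=0: formula gives 1, f = 1 ✓
  u=0, v=0, w=0, x=0, y=1: formula gives 1, f = 1 ✓
  u=0, v=0, w=0, x=1, y=0: formula gives 0, f = 0 ✓
  u=0, v=0, w=0, x=1, y=1: formula gives 0, f = 0 ✓
  … (the remaining 28 rows also agree.)
No disagreement on any input; they are logically equivalent.

Yes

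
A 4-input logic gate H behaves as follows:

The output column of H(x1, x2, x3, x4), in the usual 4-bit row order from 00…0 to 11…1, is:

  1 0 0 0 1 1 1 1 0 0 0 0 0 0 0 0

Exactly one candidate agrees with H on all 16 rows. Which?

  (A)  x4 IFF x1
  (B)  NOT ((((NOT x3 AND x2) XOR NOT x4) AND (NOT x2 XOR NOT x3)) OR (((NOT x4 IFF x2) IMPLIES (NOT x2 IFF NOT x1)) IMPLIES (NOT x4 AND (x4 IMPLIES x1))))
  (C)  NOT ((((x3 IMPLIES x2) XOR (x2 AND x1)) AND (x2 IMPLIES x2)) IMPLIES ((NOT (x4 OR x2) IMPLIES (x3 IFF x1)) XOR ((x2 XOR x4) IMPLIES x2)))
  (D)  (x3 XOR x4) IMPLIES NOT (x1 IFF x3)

(A) disagrees with H on (0,0,1,0) (formula → 1, table → 0); rule it out.
(B) disagrees with H on (0,0,0,0) (formula → 0, table → 1); rule it out.
(D) disagrees with H on (0,0,1,0) (formula → 1, table → 0); rule it out.
(C) is the remaining candidate, and it agrees with H on all 16 inputs.

C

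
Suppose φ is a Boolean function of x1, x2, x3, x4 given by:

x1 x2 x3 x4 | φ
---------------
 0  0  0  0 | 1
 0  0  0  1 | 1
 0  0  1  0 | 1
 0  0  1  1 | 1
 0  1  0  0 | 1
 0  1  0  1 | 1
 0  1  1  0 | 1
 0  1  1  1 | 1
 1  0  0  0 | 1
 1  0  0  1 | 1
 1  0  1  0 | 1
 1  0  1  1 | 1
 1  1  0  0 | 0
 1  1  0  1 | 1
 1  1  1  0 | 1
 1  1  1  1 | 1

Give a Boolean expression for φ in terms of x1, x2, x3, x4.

φ is 0 on exactly one input, (1,1,0,0), whose minterm is x1·x2·¬x3·¬x4. So φ is the negation of that single conjunction.

φ(x1, x2, x3, x4) = not (((x1 and x2) and not x3) and not x4)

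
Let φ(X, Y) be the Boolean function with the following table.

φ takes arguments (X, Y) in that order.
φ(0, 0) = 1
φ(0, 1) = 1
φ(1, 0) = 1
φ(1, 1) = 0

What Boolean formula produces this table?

The output is 0 only when every input is 1 — NAND of all inputs.

φ(X, Y) = (X · Y)'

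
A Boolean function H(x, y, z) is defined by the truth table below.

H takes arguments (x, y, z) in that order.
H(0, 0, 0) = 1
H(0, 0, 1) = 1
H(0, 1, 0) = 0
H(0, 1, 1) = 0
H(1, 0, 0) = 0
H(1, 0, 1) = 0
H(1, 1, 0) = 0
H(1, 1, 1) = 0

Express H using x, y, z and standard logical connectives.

H(x, y, z) = ((x' · y') · z') + ((x' · y') · z)

The 1-rows are (0,0,0), (0,0,1). Each contributes one minterm — ¬x·¬y·¬z; ¬x·¬y·z — and their disjunction is a sum-of-products form of H.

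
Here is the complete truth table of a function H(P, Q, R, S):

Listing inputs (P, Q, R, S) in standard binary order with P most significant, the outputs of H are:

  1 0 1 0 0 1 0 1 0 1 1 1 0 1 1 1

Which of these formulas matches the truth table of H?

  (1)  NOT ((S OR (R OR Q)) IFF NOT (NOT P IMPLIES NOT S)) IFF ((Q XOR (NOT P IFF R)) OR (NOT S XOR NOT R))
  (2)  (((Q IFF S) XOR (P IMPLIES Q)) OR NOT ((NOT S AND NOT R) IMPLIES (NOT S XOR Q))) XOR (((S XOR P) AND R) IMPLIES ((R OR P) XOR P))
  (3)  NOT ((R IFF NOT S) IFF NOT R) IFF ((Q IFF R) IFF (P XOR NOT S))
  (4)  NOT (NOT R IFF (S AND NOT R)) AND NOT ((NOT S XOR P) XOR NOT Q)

(1): at (0,1,0,0) it gives 1, but H = 0 — eliminated.
(3): at (0,0,0,1) it gives 1, but H = 0 — eliminated.
(4): at (0,0,1,0) it gives 0, but H = 1 — eliminated.
That leaves (2). Evaluating it on every row reproduces the table of H exactly.

2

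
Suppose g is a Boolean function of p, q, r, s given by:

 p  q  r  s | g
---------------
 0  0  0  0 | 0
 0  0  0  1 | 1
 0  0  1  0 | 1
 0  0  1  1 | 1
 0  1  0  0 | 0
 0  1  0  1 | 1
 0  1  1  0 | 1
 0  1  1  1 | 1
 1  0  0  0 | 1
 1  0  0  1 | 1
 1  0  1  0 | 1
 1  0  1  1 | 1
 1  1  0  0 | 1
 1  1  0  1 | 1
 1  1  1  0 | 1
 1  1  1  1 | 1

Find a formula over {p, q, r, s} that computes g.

g(p, q, r, s) = NOT ((((NOT p AND NOT q) AND NOT r) AND NOT s) OR (((NOT p AND q) AND NOT r) AND NOT s))

There are just 2 zero rows: (0,0,0,0), (0,1,0,0). Their minterms are ¬p·¬q·¬r·¬s, ¬p·q·¬r·¬s; the OR of those covers precisely the 0-outputs, and negating it yields g.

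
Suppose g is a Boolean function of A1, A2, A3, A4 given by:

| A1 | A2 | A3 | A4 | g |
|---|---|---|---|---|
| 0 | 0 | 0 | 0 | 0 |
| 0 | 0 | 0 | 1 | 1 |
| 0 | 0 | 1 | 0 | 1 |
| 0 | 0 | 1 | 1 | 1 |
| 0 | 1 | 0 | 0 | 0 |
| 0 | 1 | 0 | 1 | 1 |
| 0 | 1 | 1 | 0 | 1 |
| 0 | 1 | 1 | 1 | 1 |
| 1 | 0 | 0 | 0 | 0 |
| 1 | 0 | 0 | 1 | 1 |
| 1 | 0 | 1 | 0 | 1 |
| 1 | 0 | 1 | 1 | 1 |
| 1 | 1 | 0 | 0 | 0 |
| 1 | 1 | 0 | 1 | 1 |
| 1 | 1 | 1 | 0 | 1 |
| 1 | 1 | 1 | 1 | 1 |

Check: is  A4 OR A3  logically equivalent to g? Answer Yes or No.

Evaluate A4 OR A3 on each row and compare to g:
  A1=0, A2=0, A3=0, A4=0: formula gives 0, g = 0 ✓
  A1=0, A2=0, A3=0, A4=1: formula gives 1, g = 1 ✓
  A1=0, A2=0, A3=1, A4=0: formula gives 1, g = 1 ✓
  A1=0, A2=0, A3=1, A4=1: formula gives 1, g = 1 ✓
  …and likewise for the remaining 12 rows.
Every row agrees, so the formula is equivalent.

Yes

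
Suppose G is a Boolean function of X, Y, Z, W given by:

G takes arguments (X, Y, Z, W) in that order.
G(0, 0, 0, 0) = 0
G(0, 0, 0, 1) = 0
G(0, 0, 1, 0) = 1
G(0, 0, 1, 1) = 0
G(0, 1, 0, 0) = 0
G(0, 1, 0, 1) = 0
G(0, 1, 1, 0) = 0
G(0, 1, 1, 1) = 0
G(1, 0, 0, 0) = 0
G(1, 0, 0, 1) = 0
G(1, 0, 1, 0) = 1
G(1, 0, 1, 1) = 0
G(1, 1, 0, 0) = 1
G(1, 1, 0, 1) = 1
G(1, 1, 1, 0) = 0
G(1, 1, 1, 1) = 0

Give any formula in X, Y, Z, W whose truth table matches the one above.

The 1-rows are (0,0,1,0), (1,0,1,0), (1,1,0,0), (1,1,0,1). Each contributes one minterm — ¬X·¬Y·Z·¬W; X·¬Y·Z·¬W; X·Y·¬Z·¬W; X·Y·¬Z·W — and their disjunction is a sum-of-products form of G.

G(X, Y, Z, W) = (((((NOT X AND NOT Y) AND Z) AND NOT W) OR (((X AND NOT Y) AND Z) AND NOT W)) OR (((X AND Y) AND NOT Z) AND NOT W)) OR (((X AND Y) AND NOT Z) AND W)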